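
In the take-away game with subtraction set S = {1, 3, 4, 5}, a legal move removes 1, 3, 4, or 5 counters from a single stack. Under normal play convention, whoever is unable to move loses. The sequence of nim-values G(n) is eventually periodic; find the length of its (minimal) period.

n :  0  1  2  3  4  5  6  7  8  9 10 11 12 13 14 15 16 17
G :  0  1  0  1  2  3  2  3  0  1  0  1  2  3  2  3  0  1
G(n+8) = G(n) holds for n = 0,…,4 (a full window of length max(S) = 5), so the sequence is purely periodic with period 8.

8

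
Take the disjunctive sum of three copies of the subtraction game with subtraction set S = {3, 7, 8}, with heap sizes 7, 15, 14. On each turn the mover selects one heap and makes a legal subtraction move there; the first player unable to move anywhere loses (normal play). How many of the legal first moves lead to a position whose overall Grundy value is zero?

1

All heaps use S = {3, 7, 8}:
G(0) = 0
G(1) = mex{} = 0
G(2) = mex{} = 0
G(3) = mex{0} = 1
G(4) = mex{0} = 1
G(5) = mex{0} = 1
G(6) = mex{1} = 0
G(7) = mex{1,0} = 2
G(8) = mex{1,0,0} = 2
G(9) = mex{0,0,0} = 1
G(10) = mex{2,1,0} = 3
G(11) = mex{2,1,1} = 0
G(12) = mex{1,1,1} = 0
G(13) = mex{3,0,1} = 2
G(14) = mex{0,2,0} = 1
G(15) = mex{0,2,2} = 1
Heap A: G(7) = 2.
Heap B: G(15) = 1.
Heap C: G(14) = 1.
Combined Grundy value = 2 ⊕ 1 ⊕ 1 = 2.
A winning move leaves total XOR = 0, i.e. changes one component's Grundy value g to g ⊕ X where X is the current total.
Heap A: need g' = 2⊕2 = 0. Options: 7−3→G=1, 7−7→G=0. Hits: 1.
Heap B: need g' = 1⊕2 = 3. Options: 15−3→G=0, 15−7→G=2, 15−8→G=2. Hits: 0.
Heap C: need g' = 1⊕2 = 3. Options: 14−3→G=0, 14−7→G=2, 14−8→G=0. Hits: 0.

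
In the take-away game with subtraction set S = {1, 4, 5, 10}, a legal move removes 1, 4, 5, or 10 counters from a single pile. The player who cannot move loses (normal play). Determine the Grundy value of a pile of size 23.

0

n :  0  1  2  3  4  5  6  7  8  9 10 11 12 13 14 15 16 17 18 19 20 21 22 23
G :  0  1  0  1  2  3  2  3  0  1  4  0  1  2  0  1  3  0  1  2  0  1  2  0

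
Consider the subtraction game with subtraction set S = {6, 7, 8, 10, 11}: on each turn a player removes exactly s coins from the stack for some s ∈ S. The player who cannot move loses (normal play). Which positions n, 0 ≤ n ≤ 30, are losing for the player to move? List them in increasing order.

G(0) = 0
G(1) = mex{} = 0
G(2) = mex{} = 0
G(3) = mex{} = 0
G(4) = mex{} = 0
G(5) = mex{} = 0
G(6) = mex{0} = 1
G(7) = mex{0,0} = 1
G(8) = mex{0,0,0} = 1
G(9) = mex{0,0,0} = 1
G(10) = mex{0,0,0,0} = 1
G(11) = mex{0,0,0,0,0} = 1
G(12) = mex{1,0,0,0,0} = 2
G(13) = mex{1,1,0,0,0} = 2
G(14) = mex{1,1,1,0,0} = 2
G(15) = mex{1,1,1,0,0} = 2
G(16) = mex{1,1,1,1,0} = 2
G(17) = mex{1,1,1,1,1} = 0
G(18) = mex{2,1,1,1,1} = 0
G(19) = mex{2,2,1,1,1} = 0
G(20) = mex{2,2,2,1,1} = 0
G(21) = mex{2,2,2,1,1} = 0
G(22) = mex{2,2,2,2,1} = 0
G(23) = mex{0,2,2,2,2} = 1
G(24) = mex{0,0,2,2,2} = 1
G(25) = mex{0,0,0,2,2} = 1
G(26) = mex{0,0,0,2,2} = 1
G(27) = mex{0,0,0,0,2} = 1
G(28) = mex{0,0,0,0,0} = 1
G(29) = mex{1,0,0,0,0} = 2
G(30) = mex{1,1,0,0,0} = 2
P-positions are exactly the n with G(n) = 0.

0, 1, 2, 3, 4, 5, 17, 18, 19, 20, 21, 22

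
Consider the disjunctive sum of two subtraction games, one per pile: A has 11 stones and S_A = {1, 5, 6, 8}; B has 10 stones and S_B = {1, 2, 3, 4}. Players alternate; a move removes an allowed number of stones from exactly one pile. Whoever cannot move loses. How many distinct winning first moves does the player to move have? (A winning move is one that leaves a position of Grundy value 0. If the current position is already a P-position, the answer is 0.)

Pile A, S = {1, 5, 6, 8}:
G(0) = 0
G(1) = mex{0} = 1
G(2) = mex{1} = 0
G(3) = mex{0} = 1
G(4) = mex{1} = 0
G(5) = mex{0,0} = 1
G(6) = mex{1,1,0} = 2
G(7) = mex{2,0,1} = 3
G(8) = mex{3,1,0,0} = 2
G(9) = mex{2,0,1,1} = 3
G(10) = mex{3,1,0,0} = 2
G(11) = mex{2,2,1,1} = 0
G_A(11) = 0.
Pile B, S = {1, 2, 3, 4}:
G(0) = 0
G(1) = mex{0} = 1
G(2) = mex{1,0} = 2
G(3) = mex{2,1,0} = 3
G(4) = mex{3,2,1,0} = 4
G(5) = mex{4,3,2,1} = 0
G(6) = mex{0,4,3,2} = 1
G(7) = mex{1,0,4,3} = 2
G(8) = mex{2,1,0,4} = 3
G(9) = mex{3,2,1,0} = 4
G(10) = mex{4,3,2,1} = 0
G_B(10) = 0.
Combined Grundy value = 0 ⊕ 0 = 0.
A winning move leaves total XOR = 0, i.e. changes one component's Grundy value g to g ⊕ X where X is the current total.
Pile A: target g' = 0⊕0 = 0, but every legal move changes the Grundy value (mex property), so 0 moves.
Pile B: target g' = 0⊕0 = 0, but every legal move changes the Grundy value (mex property), so 0 moves.

0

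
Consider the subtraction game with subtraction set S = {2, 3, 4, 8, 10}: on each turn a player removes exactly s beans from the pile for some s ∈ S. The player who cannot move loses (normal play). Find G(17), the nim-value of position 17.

2

G(0) = 0
G(1) = mex{} = 0
G(2) = mex{0} = 1
G(3) = mex{0,0} = 1
G(4) = mex{1,0,0} = 2
G(5) = mex{1,1,0} = 2
G(6) = mex{2,1,1} = 0
G(7) = mex{2,2,1} = 0
G(8) = mex{0,2,2,0} = 1
G(9) = mex{0,0,2,0} = 1
G(10) = mex{1,0,0,1,0} = 2
G(11) = mex{1,1,0,1,0} = 2
G(12) = mex{2,1,1,2,1} = 0
G(13) = mex{2,2,1,2,1} = 0
G(14) = mex{0,2,2,0,2} = 1
G(15) = mex{0,0,2,0,2} = 1
G(16) = mex{1,0,0,1,0} = 2
G(17) = mex{1,1,0,1,0} = 2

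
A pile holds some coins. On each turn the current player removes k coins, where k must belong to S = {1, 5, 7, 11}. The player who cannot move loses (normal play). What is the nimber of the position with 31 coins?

1

G(0) = 0
G(1) = mex{0} = 1
G(2) = mex{1} = 0
G(3) = mex{0} = 1
G(4) = mex{1} = 0
G(5) = mex{0,0} = 1
G(6) = mex{1,1} = 0
G(7) = mex{0,0,0} = 1
G(8) = mex{1,1,1} = 0
G(9) = mex{0,0,0} = 1
G(10) = mex{1,1,1} = 0
G(11) = mex{0,0,0,0} = 1
G(12) = mex{1,1,1,1} = 0
G(13) = mex{0,0,0,0} = 1
G(14) = mex{1,1,1,1} = 0
G(15) = mex{0,0,0,0} = 1
G(16) = mex{1,1,1,1} = 0
G(17) = mex{0,0,0,0} = 1
G(18) = mex{1,1,1,1} = 0
G(19) = mex{0,0,0,0} = 1
G(20) = mex{1,1,1,1} = 0
G(21) = mex{0,0,0,0} = 1
G(22) = mex{1,1,1,1} = 0
G(23) = mex{0,0,0,0} = 1
G(24) = mex{1,1,1,1} = 0
G(25) = mex{0,0,0,0} = 1
G(26) = mex{1,1,1,1} = 0
G(27) = mex{0,0,0,0} = 1
G(28) = mex{1,1,1,1} = 0
G(29) = mex{0,0,0,0} = 1
G(30) = mex{1,1,1,1} = 0
G(31) = mex{0,0,0,0} = 1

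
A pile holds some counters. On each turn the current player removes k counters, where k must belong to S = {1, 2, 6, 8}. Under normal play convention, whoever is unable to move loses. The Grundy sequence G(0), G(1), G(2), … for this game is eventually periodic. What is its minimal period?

7

n :  0  1  2  3  4  5  6  7  8  9 10 11 12 13 14 15 16
G :  0  1  2  0  1  2  3  0  1  2  0  1  2  3  0  1  2
G(n+7) = G(n) holds for n = 0,…,7 (a full window of length max(S) = 8), so the sequence is purely periodic with period 7.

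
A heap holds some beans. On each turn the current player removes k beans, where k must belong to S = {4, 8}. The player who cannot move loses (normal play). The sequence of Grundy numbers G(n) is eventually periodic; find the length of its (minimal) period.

12

G(0) = 0
G(1) = mex{} = 0
G(2) = mex{} = 0
G(3) = mex{} = 0
G(4) = mex{0} = 1
G(5) = mex{0} = 1
G(6) = mex{0} = 1
G(7) = mex{0} = 1
G(8) = mex{1,0} = 2
G(9) = mex{1,0} = 2
G(10) = mex{1,0} = 2
G(11) = mex{1,0} = 2
G(12) = mex{2,1} = 0
G(13) = mex{2,1} = 0
G(14) = mex{2,1} = 0
G(15) = mex{2,1} = 0
G(16) = mex{0,2} = 1
G(17) = mex{0,2} = 1
G(18) = mex{0,2} = 1
G(19) = mex{0,2} = 1
G(20) = mex{1,0} = 2
G(21) = mex{1,0} = 2
G(22) = mex{1,0} = 2
G(23) = mex{1,0} = 2
G(24) = mex{2,1} = 0
G(25) = mex{2,1} = 0
G(n+12) = G(n) holds for n = 0,…,7 (a full window of length max(S) = 8), so the sequence is purely periodic with period 12.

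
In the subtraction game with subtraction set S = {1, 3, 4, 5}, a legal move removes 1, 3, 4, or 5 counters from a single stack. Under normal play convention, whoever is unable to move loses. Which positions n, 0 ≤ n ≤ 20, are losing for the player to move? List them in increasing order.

G(0) = 0
G(1) = mex{0} = 1
G(2) = mex{1} = 0
G(3) = mex{0,0} = 1
G(4) = mex{1,1,0} = 2
G(5) = mex{2,0,1,0} = 3
G(6) = mex{3,1,0,1} = 2
G(7) = mex{2,2,1,0} = 3
G(8) = mex{3,3,2,1} = 0
G(9) = mex{0,2,3,2} = 1
G(10) = mex{1,3,2,3} = 0
G(11) = mex{0,0,3,2} = 1
G(12) = mex{1,1,0,3} = 2
G(13) = mex{2,0,1,0} = 3
G(14) = mex{3,1,0,1} = 2
G(15) = mex{2,2,1,0} = 3
G(16) = mex{3,3,2,1} = 0
G(17) = mex{0,2,3,2} = 1
G(18) = mex{1,3,2,3} = 0
G(19) = mex{0,0,3,2} = 1
G(20) = mex{1,1,0,3} = 2
P-positions are exactly the n with G(n) = 0.

0, 2, 8, 10, 16, 18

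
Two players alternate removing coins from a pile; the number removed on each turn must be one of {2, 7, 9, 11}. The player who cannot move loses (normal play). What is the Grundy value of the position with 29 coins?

n :  0  1  2  3  4  5  6  7  8  9 10 11 12 13 14 15 16 17 18 19 20 21 22 23 24 25 26 27 28 29
G :  0  0  1  1  0  0  1  1  2  2  3  3  2  2  3  3  4  0  0  1  1  0  0  1  1  2  2  3  3  2

2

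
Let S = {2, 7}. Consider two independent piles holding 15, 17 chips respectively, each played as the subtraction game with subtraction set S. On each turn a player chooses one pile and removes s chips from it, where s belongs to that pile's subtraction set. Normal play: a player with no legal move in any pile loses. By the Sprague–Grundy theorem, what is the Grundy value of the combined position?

3

All piles use S = {2, 7}:
G(0) = 0
G(1) = mex{} = 0
G(2) = mex{0} = 1
G(3) = mex{0} = 1
G(4) = mex{1} = 0
G(5) = mex{1} = 0
G(6) = mex{0} = 1
G(7) = mex{0,0} = 1
G(8) = mex{1,0} = 2
G(9) = mex{1,1} = 0
G(10) = mex{2,1} = 0
G(11) = mex{0,0} = 1
G(12) = mex{0,0} = 1
G(13) = mex{1,1} = 0
G(14) = mex{1,1} = 0
G(15) = mex{0,2} = 1
G(16) = mex{0,0} = 1
G(17) = mex{1,0} = 2
Pile A: G(15) = 1.
Pile B: G(17) = 2.
Combined Grundy value = 1 ⊕ 2 = 3.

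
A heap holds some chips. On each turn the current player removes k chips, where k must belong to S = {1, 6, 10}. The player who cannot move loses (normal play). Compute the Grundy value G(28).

n :  0  1  2  3  4  5  6  7  8  9 10 11 12 13 14 15 16 17 18 19 20 21 22 23 24 25 26 27 28
G :  0  1  0  1  0  1  2  0  1  0  1  0  1  2  3  2  0  1  0  1  0  1  2  0  1  0  1  0  1

1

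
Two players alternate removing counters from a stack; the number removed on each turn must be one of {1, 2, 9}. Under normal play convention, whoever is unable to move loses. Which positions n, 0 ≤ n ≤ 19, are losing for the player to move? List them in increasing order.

n :  0  1  2  3  4  5  6  7  8  9 10 11 12 13 14 15 16 17 18 19
G :  0  1  2  0  1  2  0  1  2  3  0  1  2  0  1  2  0  1  2  3
P-positions are exactly the n with G(n) = 0.

0, 3, 6, 10, 13, 16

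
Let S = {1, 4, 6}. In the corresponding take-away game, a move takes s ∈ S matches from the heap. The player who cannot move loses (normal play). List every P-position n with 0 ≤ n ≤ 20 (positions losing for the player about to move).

0, 2, 5, 7, 10, 12, 15, 17, 20

n :  0  1  2  3  4  5  6  7  8  9 10 11 12 13 14 15 16 17 18 19 20
G :  0  1  0  1  2  0  1  0  1  2  0  1  0  1  2  0  1  0  1  2  0
P-positions are exactly the n with G(n) = 0.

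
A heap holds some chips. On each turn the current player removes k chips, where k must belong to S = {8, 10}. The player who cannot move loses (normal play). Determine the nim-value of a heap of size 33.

1

n :  0  1  2  3  4  5  6  7  8  9 10 11 12 13 14 15 16 17 18 19 20 21 22 23 24 25 26 27 28 29 30 31 32 33
G :  0  0  0  0  0  0  0  0  1  1  1  1  1  1  1  1  2  2  0  0  0  0  0  0  0  0  1  1  1  1  1  1  1  1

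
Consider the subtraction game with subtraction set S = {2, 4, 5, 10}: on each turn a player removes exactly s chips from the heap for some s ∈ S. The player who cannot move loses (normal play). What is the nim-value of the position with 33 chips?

2

G(0) = 0
G(1) = mex{} = 0
G(2) = mex{0} = 1
G(3) = mex{0} = 1
G(4) = mex{1,0} = 2
G(5) = mex{1,0,0} = 2
G(6) = mex{2,1,0} = 3
G(7) = mex{2,1,1} = 0
G(8) = mex{3,2,1} = 0
G(9) = mex{0,2,2} = 1
G(10) = mex{0,3,2,0} = 1
G(11) = mex{1,0,3,0} = 2
G(12) = mex{1,0,0,1} = 2
G(13) = mex{2,1,0,1} = 3
G(14) = mex{2,1,1,2} = 0
G(15) = mex{3,2,1,2} = 0
G(16) = mex{0,2,2,3} = 1
G(17) = mex{0,3,2,0} = 1
G(18) = mex{1,0,3,0} = 2
G(19) = mex{1,0,0,1} = 2
G(20) = mex{2,1,0,1} = 3
G(21) = mex{2,1,1,2} = 0
G(22) = mex{3,2,1,2} = 0
G(23) = mex{0,2,2,3} = 1
G(24) = mex{0,3,2,0} = 1
G(25) = mex{1,0,3,0} = 2
G(26) = mex{1,0,0,1} = 2
G(27) = mex{2,1,0,1} = 3
G(28) = mex{2,1,1,2} = 0
G(29) = mex{3,2,1,2} = 0
G(30) = mex{0,2,2,3} = 1
G(31) = mex{0,3,2,0} = 1
G(32) = mex{1,0,3,0} = 2
G(33) = mex{1,0,0,1} = 2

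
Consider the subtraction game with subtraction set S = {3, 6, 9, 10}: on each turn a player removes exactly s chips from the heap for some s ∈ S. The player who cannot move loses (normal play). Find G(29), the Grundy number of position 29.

1

n :  0  1  2  3  4  5  6  7  8  9 10 11 12 13 14 15 16 17 18 19 20 21 22 23 24 25 26 27 28 29
G :  0  0  0  1  1  1  2  2  2  3  3  3  4  0  0  0  1  1  1  2  2  2  3  3  3  4  0  0  0  1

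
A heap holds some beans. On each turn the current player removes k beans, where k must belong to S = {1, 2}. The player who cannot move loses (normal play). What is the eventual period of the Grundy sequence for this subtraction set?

3

n :  0  1  2  3  4  5  6  7  8  9 10 11 12 13 14
G :  0  1  2  0  1  2  0  1  2  0  1  2  0  1  2
G(n+3) = G(n) holds for n = 0,…,1 (a full window of length max(S) = 2), so the sequence is purely periodic with period 3.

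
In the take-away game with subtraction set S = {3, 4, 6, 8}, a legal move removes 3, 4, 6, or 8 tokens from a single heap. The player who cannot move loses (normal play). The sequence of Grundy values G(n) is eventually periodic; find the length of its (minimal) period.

11

G(0) = 0
G(1) = mex{} = 0
G(2) = mex{} = 0
G(3) = mex{0} = 1
G(4) = mex{0,0} = 1
G(5) = mex{0,0} = 1
G(6) = mex{1,0,0} = 2
G(7) = mex{1,1,0} = 2
G(8) = mex{1,1,0,0} = 2
G(9) = mex{2,1,1,0} = 3
G(10) = mex{2,2,1,0} = 3
G(11) = mex{2,2,1,1} = 0
G(12) = mex{3,2,2,1} = 0
G(13) = mex{3,3,2,1} = 0
G(14) = mex{0,3,2,2} = 1
G(15) = mex{0,0,3,2} = 1
G(16) = mex{0,0,3,2} = 1
G(17) = mex{1,0,0,3} = 2
G(18) = mex{1,1,0,3} = 2
G(19) = mex{1,1,0,0} = 2
G(20) = mex{2,1,1,0} = 3
G(21) = mex{2,2,1,0} = 3
G(22) = mex{2,2,1,1} = 0
G(23) = mex{3,2,2,1} = 0
G(n+11) = G(n) holds for n = 0,…,7 (a full window of length max(S) = 8), so the sequence is purely periodic with period 11.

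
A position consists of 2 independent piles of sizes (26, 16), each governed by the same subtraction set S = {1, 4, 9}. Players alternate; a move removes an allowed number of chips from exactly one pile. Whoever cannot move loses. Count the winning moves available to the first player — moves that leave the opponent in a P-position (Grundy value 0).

All piles use S = {1, 4, 9}:
n :  0  1  2  3  4  5  6  7  8  9 10 11 12 13 14 15 16 17 18 19 20 21 22 23 24 25 26
G :  0  1  0  1  2  0  1  0  1  2  0  1  0  1  2  0  1  0  1  2  0  1  0  1  2  0  1
Pile A: G(26) = 1.
Pile B: G(16) = 1.
Combined Grundy value = 1 ⊕ 1 = 0.
A winning move leaves total XOR = 0, i.e. changes one component's Grundy value g to g ⊕ X where X is the current total.
Pile A: target g' = 1⊕0 = 1, but every legal move changes the Grundy value (mex property), so 0 moves.
Pile B: target g' = 1⊕0 = 1, but every legal move changes the Grundy value (mex property), so 0 moves.

0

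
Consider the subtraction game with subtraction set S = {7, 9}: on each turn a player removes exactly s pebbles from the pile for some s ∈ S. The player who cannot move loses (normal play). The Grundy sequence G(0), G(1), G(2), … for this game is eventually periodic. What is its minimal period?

16

G(0) = 0
G(1) = mex{} = 0
G(2) = mex{} = 0
G(3) = mex{} = 0
G(4) = mex{} = 0
G(5) = mex{} = 0
G(6) = mex{} = 0
G(7) = mex{0} = 1
G(8) = mex{0} = 1
G(9) = mex{0,0} = 1
G(10) = mex{0,0} = 1
G(11) = mex{0,0} = 1
G(12) = mex{0,0} = 1
G(13) = mex{0,0} = 1
G(14) = mex{1,0} = 2
G(15) = mex{1,0} = 2
G(16) = mex{1,1} = 0
G(17) = mex{1,1} = 0
G(18) = mex{1,1} = 0
G(19) = mex{1,1} = 0
G(20) = mex{1,1} = 0
G(21) = mex{2,1} = 0
G(22) = mex{2,1} = 0
G(23) = mex{0,2} = 1
G(24) = mex{0,2} = 1
G(25) = mex{0,0} = 1
G(26) = mex{0,0} = 1
G(27) = mex{0,0} = 1
G(28) = mex{0,0} = 1
G(29) = mex{0,0} = 1
G(30) = mex{1,0} = 2
G(31) = mex{1,0} = 2
G(32) = mex{1,1} = 0
G(33) = mex{1,1} = 0
G(n+16) = G(n) holds for n = 0,…,8 (a full window of length max(S) = 9), so the sequence is purely periodic with period 16.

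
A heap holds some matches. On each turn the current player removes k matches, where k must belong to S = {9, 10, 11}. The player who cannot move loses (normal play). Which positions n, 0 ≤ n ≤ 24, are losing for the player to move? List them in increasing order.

G(0) = 0
G(1) = mex{} = 0
G(2) = mex{} = 0
G(3) = mex{} = 0
G(4) = mex{} = 0
G(5) = mex{} = 0
G(6) = mex{} = 0
G(7) = mex{} = 0
G(8) = mex{} = 0
G(9) = mex{0} = 1
G(10) = mex{0,0} = 1
G(11) = mex{0,0,0} = 1
G(12) = mex{0,0,0} = 1
G(13) = mex{0,0,0} = 1
G(14) = mex{0,0,0} = 1
G(15) = mex{0,0,0} = 1
G(16) = mex{0,0,0} = 1
G(17) = mex{0,0,0} = 1
G(18) = mex{1,0,0} = 2
G(19) = mex{1,1,0} = 2
G(20) = mex{1,1,1} = 0
G(21) = mex{1,1,1} = 0
G(22) = mex{1,1,1} = 0
G(23) = mex{1,1,1} = 0
G(24) = mex{1,1,1} = 0
P-positions are exactly the n with G(n) = 0.

0, 1, 2, 3, 4, 5, 6, 7, 8, 20, 21, 22, 23, 24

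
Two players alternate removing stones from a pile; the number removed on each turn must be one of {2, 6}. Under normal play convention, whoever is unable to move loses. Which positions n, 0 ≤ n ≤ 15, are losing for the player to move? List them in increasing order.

n :  0  1  2  3  4  5  6  7  8  9 10 11 12 13 14 15
G :  0  0  1  1  0  0  1  1  0  0  1  1  0  0  1  1
P-positions are exactly the n with G(n) = 0.

0, 1, 4, 5, 8, 9, 12, 13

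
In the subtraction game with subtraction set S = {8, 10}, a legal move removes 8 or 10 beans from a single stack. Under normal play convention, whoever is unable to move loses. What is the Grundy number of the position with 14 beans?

1

n :  0  1  2  3  4  5  6  7  8  9 10 11 12 13 14
G :  0  0  0  0  0  0  0  0  1  1  1  1  1  1  1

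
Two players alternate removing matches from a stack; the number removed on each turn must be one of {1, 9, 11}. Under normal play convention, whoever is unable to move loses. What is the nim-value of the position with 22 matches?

G(0) = 0
G(1) = mex{0} = 1
G(2) = mex{1} = 0
G(3) = mex{0} = 1
G(4) = mex{1} = 0
G(5) = mex{0} = 1
G(6) = mex{1} = 0
G(7) = mex{0} = 1
G(8) = mex{1} = 0
G(9) = mex{0,0} = 1
G(10) = mex{1,1} = 0
G(11) = mex{0,0,0} = 1
G(12) = mex{1,1,1} = 0
G(13) = mex{0,0,0} = 1
G(14) = mex{1,1,1} = 0
G(15) = mex{0,0,0} = 1
G(16) = mex{1,1,1} = 0
G(17) = mex{0,0,0} = 1
G(18) = mex{1,1,1} = 0
G(19) = mex{0,0,0} = 1
G(20) = mex{1,1,1} = 0
G(21) = mex{0,0,0} = 1
G(22) = mex{1,1,1} = 0

0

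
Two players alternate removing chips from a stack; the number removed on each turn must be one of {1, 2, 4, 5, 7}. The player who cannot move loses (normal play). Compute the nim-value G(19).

1

G(0) = 0
G(1) = mex{0} = 1
G(2) = mex{1,0} = 2
G(3) = mex{2,1} = 0
G(4) = mex{0,2,0} = 1
G(5) = mex{1,0,1,0} = 2
G(6) = mex{2,1,2,1} = 0
G(7) = mex{0,2,0,2,0} = 1
G(8) = mex{1,0,1,0,1} = 2
G(9) = mex{2,1,2,1,2} = 0
G(10) = mex{0,2,0,2,0} = 1
G(11) = mex{1,0,1,0,1} = 2
G(12) = mex{2,1,2,1,2} = 0
G(13) = mex{0,2,0,2,0} = 1
G(14) = mex{1,0,1,0,1} = 2
G(15) = mex{2,1,2,1,2} = 0
G(16) = mex{0,2,0,2,0} = 1
G(17) = mex{1,0,1,0,1} = 2
G(18) = mex{2,1,2,1,2} = 0
G(19) = mex{0,2,0,2,0} = 1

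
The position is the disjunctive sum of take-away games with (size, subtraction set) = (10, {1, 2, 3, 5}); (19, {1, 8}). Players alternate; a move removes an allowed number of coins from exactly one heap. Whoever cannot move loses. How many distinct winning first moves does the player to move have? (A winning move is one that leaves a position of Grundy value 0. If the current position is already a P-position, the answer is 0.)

Heap A, S = {1, 2, 3, 5}:
n :  0  1  2  3  4  5  6  7  8  9 10
G :  0  1  2  3  0  1  2  3  0  1  2
G_A(10) = 2.
Heap B, S = {1, 8}:
n :  0  1  2  3  4  5  6  7  8  9 10 11 12 13 14 15 16 17 18 19
G :  0  1  0  1  0  1  0  1  2  0  1  0  1  0  1  0  1  2  0  1
G_B(19) = 1.
Combined Grundy value = 2 ⊕ 1 = 3.
A winning move leaves total XOR = 0, i.e. changes one component's Grundy value g to g ⊕ X where X is the current total.
Heap A: need g' = 2⊕3 = 1. Options: 10−1→G=1, 10−2→G=0, 10−3→G=3, 10−5→G=1. Hits: 2.
Heap B: need g' = 1⊕3 = 2. Options: 19−1→G=0, 19−8→G=0. Hits: 0.

2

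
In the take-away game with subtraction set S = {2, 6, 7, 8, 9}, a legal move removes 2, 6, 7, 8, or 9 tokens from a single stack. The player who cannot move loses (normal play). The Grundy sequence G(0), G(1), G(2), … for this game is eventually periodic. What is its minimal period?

n :  0  1  2  3  4  5  6  7  8  9 10 11 12 13 14 15 16 17 18 19 20 21 22 23 24 25 26 27 28 29 30 31
G :  0  0  1  1  0  0  1  1  2  2  3  3  2  2  3  0  0  1  1  0  0  1  1  2  2  3  3  2  2  3  0  0
G(n+15) = G(n) holds for n = 0,…,8 (a full window of length max(S) = 9), so the sequence is purely periodic with period 15.

15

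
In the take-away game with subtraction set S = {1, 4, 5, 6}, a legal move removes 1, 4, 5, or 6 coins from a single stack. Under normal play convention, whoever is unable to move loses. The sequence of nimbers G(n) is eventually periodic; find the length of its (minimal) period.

9

n :  0  1  2  3  4  5  6  7  8  9 10 11 12 13 14 15 16 17 18 19
G :  0  1  0  1  2  3  2  3  4  0  1  0  1  2  3  2  3  4  0  1
G(n+9) = G(n) holds for n = 0,…,5 (a full window of length max(S) = 6), so the sequence is purely periodic with period 9.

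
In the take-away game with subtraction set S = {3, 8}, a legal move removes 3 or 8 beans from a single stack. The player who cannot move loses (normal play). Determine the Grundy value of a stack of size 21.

1

G(0) = 0
G(1) = mex{} = 0
G(2) = mex{} = 0
G(3) = mex{0} = 1
G(4) = mex{0} = 1
G(5) = mex{0} = 1
G(6) = mex{1} = 0
G(7) = mex{1} = 0
G(8) = mex{1,0} = 2
G(9) = mex{0,0} = 1
G(10) = mex{0,0} = 1
G(11) = mex{2,1} = 0
G(12) = mex{1,1} = 0
G(13) = mex{1,1} = 0
G(14) = mex{0,0} = 1
G(15) = mex{0,0} = 1
G(16) = mex{0,2} = 1
G(17) = mex{1,1} = 0
G(18) = mex{1,1} = 0
G(19) = mex{1,0} = 2
G(20) = mex{0,0} = 1
G(21) = mex{0,0} = 1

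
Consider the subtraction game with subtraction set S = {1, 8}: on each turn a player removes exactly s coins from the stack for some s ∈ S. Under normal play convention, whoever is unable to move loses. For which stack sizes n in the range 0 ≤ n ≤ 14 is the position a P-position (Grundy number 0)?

0, 2, 4, 6, 9, 11, 13

G(0) = 0
G(1) = mex{0} = 1
G(2) = mex{1} = 0
G(3) = mex{0} = 1
G(4) = mex{1} = 0
G(5) = mex{0} = 1
G(6) = mex{1} = 0
G(7) = mex{0} = 1
G(8) = mex{1,0} = 2
G(9) = mex{2,1} = 0
G(10) = mex{0,0} = 1
G(11) = mex{1,1} = 0
G(12) = mex{0,0} = 1
G(13) = mex{1,1} = 0
G(14) = mex{0,0} = 1
P-positions are exactly the n with G(n) = 0.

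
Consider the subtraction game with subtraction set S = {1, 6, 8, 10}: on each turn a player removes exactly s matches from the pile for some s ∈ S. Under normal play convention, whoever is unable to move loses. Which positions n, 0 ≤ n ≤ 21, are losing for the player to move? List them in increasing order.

0, 2, 4, 7, 9, 11, 16, 18, 20

G(0) = 0
G(1) = mex{0} = 1
G(2) = mex{1} = 0
G(3) = mex{0} = 1
G(4) = mex{1} = 0
G(5) = mex{0} = 1
G(6) = mex{1,0} = 2
G(7) = mex{2,1} = 0
G(8) = mex{0,0,0} = 1
G(9) = mex{1,1,1} = 0
G(10) = mex{0,0,0,0} = 1
G(11) = mex{1,1,1,1} = 0
G(12) = mex{0,2,0,0} = 1
G(13) = mex{1,0,1,1} = 2
G(14) = mex{2,1,2,0} = 3
G(15) = mex{3,0,0,1} = 2
G(16) = mex{2,1,1,2} = 0
G(17) = mex{0,0,0,0} = 1
G(18) = mex{1,1,1,1} = 0
G(19) = mex{0,2,0,0} = 1
G(20) = mex{1,3,1,1} = 0
G(21) = mex{0,2,2,0} = 1
P-positions are exactly the n with G(n) = 0.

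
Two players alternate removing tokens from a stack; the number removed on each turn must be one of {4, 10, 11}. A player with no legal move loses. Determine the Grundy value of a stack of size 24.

G(0) = 0
G(1) = mex{} = 0
G(2) = mex{} = 0
G(3) = mex{} = 0
G(4) = mex{0} = 1
G(5) = mex{0} = 1
G(6) = mex{0} = 1
G(7) = mex{0} = 1
G(8) = mex{1} = 0
G(9) = mex{1} = 0
G(10) = mex{1,0} = 2
G(11) = mex{1,0,0} = 2
G(12) = mex{0,0,0} = 1
G(13) = mex{0,0,0} = 1
G(14) = mex{2,1,0} = 3
G(15) = mex{2,1,1} = 0
G(16) = mex{1,1,1} = 0
G(17) = mex{1,1,1} = 0
G(18) = mex{3,0,1} = 2
G(19) = mex{0,0,0} = 1
G(20) = mex{0,2,0} = 1
G(21) = mex{0,2,2} = 1
G(22) = mex{2,1,2} = 0
G(23) = mex{1,1,1} = 0
G(24) = mex{1,3,1} = 0

0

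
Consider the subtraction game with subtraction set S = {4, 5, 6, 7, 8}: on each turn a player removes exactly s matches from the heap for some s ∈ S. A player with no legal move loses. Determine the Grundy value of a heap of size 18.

1

G(0) = 0
G(1) = mex{} = 0
G(2) = mex{} = 0
G(3) = mex{} = 0
G(4) = mex{0} = 1
G(5) = mex{0,0} = 1
G(6) = mex{0,0,0} = 1
G(7) = mex{0,0,0,0} = 1
G(8) = mex{1,0,0,0,0} = 2
G(9) = mex{1,1,0,0,0} = 2
G(10) = mex{1,1,1,0,0} = 2
G(11) = mex{1,1,1,1,0} = 2
G(12) = mex{2,1,1,1,1} = 0
G(13) = mex{2,2,1,1,1} = 0
G(14) = mex{2,2,2,1,1} = 0
G(15) = mex{2,2,2,2,1} = 0
G(16) = mex{0,2,2,2,2} = 1
G(17) = mex{0,0,2,2,2} = 1
G(18) = mex{0,0,0,2,2} = 1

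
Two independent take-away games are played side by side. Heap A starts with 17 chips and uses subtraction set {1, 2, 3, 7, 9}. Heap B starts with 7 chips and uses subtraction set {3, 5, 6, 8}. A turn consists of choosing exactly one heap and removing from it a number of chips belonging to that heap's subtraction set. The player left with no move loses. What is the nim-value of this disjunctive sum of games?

3

Heap A, S = {1, 2, 3, 7, 9}:
G(0) = 0
G(1) = mex{0} = 1
G(2) = mex{1,0} = 2
G(3) = mex{2,1,0} = 3
G(4) = mex{3,2,1} = 0
G(5) = mex{0,3,2} = 1
G(6) = mex{1,0,3} = 2
G(7) = mex{2,1,0,0} = 3
G(8) = mex{3,2,1,1} = 0
G(9) = mex{0,3,2,2,0} = 1
G(10) = mex{1,0,3,3,1} = 2
G(11) = mex{2,1,0,0,2} = 3
G(12) = mex{3,2,1,1,3} = 0
G(13) = mex{0,3,2,2,0} = 1
G(14) = mex{1,0,3,3,1} = 2
G(15) = mex{2,1,0,0,2} = 3
G(16) = mex{3,2,1,1,3} = 0
G(17) = mex{0,3,2,2,0} = 1
G_A(17) = 1.
Heap B, S = {3, 5, 6, 8}:
G(0) = 0
G(1) = mex{} = 0
G(2) = mex{} = 0
G(3) = mex{0} = 1
G(4) = mex{0} = 1
G(5) = mex{0,0} = 1
G(6) = mex{1,0,0} = 2
G(7) = mex{1,0,0} = 2
G_B(7) = 2.
Combined Grundy value = 1 ⊕ 2 = 3.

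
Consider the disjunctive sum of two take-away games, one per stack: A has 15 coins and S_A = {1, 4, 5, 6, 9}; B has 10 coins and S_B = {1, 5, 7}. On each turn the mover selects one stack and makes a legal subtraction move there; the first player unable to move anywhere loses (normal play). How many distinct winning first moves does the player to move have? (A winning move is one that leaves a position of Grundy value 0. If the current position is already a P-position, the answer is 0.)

Stack A, S = {1, 4, 5, 6, 9}:
G(0) = 0
G(1) = mex{0} = 1
G(2) = mex{1} = 0
G(3) = mex{0} = 1
G(4) = mex{1,0} = 2
G(5) = mex{2,1,0} = 3
G(6) = mex{3,0,1,0} = 2
G(7) = mex{2,1,0,1} = 3
G(8) = mex{3,2,1,0} = 4
G(9) = mex{4,3,2,1,0} = 5
G(10) = mex{5,2,3,2,1} = 0
G(11) = mex{0,3,2,3,0} = 1
G(12) = mex{1,4,3,2,1} = 0
G(13) = mex{0,5,4,3,2} = 1
G(14) = mex{1,0,5,4,3} = 2
G(15) = mex{2,1,0,5,2} = 3
G_A(15) = 3.
Stack B, S = {1, 5, 7}:
n :  0  1  2  3  4  5  6  7  8  9 10
G :  0  1  0  1  0  1  0  1  0  1  0
G_B(10) = 0.
Combined Grundy value = 3 ⊕ 0 = 3.
A winning move leaves total XOR = 0, i.e. changes one component's Grundy value g to g ⊕ X where X is the current total.
Stack A: need g' = 3⊕3 = 0. Options: 15−1→G=2, 15−4→G=1, 15−5→G=0, 15−6→G=5, 15−9→G=2. Hits: 1.
Stack B: need g' = 0⊕3 = 3. Options: 10−1→G=1, 10−5→G=1, 10−7→G=1. Hits: 0.

1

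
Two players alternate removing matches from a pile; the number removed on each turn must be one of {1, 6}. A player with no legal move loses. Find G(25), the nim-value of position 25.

0

G(0) = 0
G(1) = mex{0} = 1
G(2) = mex{1} = 0
G(3) = mex{0} = 1
G(4) = mex{1} = 0
G(5) = mex{0} = 1
G(6) = mex{1,0} = 2
G(7) = mex{2,1} = 0
G(8) = mex{0,0} = 1
G(9) = mex{1,1} = 0
G(10) = mex{0,0} = 1
G(11) = mex{1,1} = 0
G(12) = mex{0,2} = 1
G(13) = mex{1,0} = 2
G(14) = mex{2,1} = 0
G(15) = mex{0,0} = 1
G(16) = mex{1,1} = 0
G(17) = mex{0,0} = 1
G(18) = mex{1,1} = 0
G(19) = mex{0,2} = 1
G(20) = mex{1,0} = 2
G(21) = mex{2,1} = 0
G(22) = mex{0,0} = 1
G(23) = mex{1,1} = 0
G(24) = mex{0,0} = 1
G(25) = mex{1,1} = 0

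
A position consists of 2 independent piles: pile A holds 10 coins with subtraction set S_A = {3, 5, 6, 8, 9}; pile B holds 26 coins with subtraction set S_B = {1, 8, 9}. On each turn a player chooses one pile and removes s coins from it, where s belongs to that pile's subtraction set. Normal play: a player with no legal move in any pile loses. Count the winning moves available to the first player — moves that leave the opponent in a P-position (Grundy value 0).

2

Pile A, S = {3, 5, 6, 8, 9}:
G(0) = 0
G(1) = mex{} = 0
G(2) = mex{} = 0
G(3) = mex{0} = 1
G(4) = mex{0} = 1
G(5) = mex{0,0} = 1
G(6) = mex{1,0,0} = 2
G(7) = mex{1,0,0} = 2
G(8) = mex{1,1,0,0} = 2
G(9) = mex{2,1,1,0,0} = 3
G(10) = mex{2,1,1,0,0} = 3
G_A(10) = 3.
Pile B, S = {1, 8, 9}:
n :  0  1  2  3  4  5  6  7  8  9 10 11 12 13 14 15 16 17 18 19 20 21 22 23 24 25 26
G :  0  1  0  1  0  1  0  1  2  3  2  3  2  3  2  3  0  1  0  1  0  1  0  1  2  3  2
G_B(26) = 2.
Combined Grundy value = 3 ⊕ 2 = 1.
A winning move leaves total XOR = 0, i.e. changes one component's Grundy value g to g ⊕ X where X is the current total.
Pile A: need g' = 3⊕1 = 2. Options: 10−3→G=2, 10−5→G=1, 10−6→G=1, 10−8→G=0, 10−9→G=0. Hits: 1.
Pile B: need g' = 2⊕1 = 3. Options: 26−1→G=3, 26−8→G=0, 26−9→G=1. Hits: 1.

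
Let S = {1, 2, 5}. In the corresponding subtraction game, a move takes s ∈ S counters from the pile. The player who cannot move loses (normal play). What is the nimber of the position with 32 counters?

G(0) = 0
G(1) = mex{0} = 1
G(2) = mex{1,0} = 2
G(3) = mex{2,1} = 0
G(4) = mex{0,2} = 1
G(5) = mex{1,0,0} = 2
G(6) = mex{2,1,1} = 0
G(7) = mex{0,2,2} = 1
G(8) = mex{1,0,0} = 2
G(9) = mex{2,1,1} = 0
G(10) = mex{0,2,2} = 1
G(11) = mex{1,0,0} = 2
G(12) = mex{2,1,1} = 0
G(13) = mex{0,2,2} = 1
G(14) = mex{1,0,0} = 2
G(15) = mex{2,1,1} = 0
G(16) = mex{0,2,2} = 1
G(17) = mex{1,0,0} = 2
G(18) = mex{2,1,1} = 0
G(19) = mex{0,2,2} = 1
G(20) = mex{1,0,0} = 2
G(21) = mex{2,1,1} = 0
G(22) = mex{0,2,2} = 1
G(23) = mex{1,0,0} = 2
G(24) = mex{2,1,1} = 0
G(25) = mex{0,2,2} = 1
G(26) = mex{1,0,0} = 2
G(27) = mex{2,1,1} = 0
G(28) = mex{0,2,2} = 1
G(29) = mex{1,0,0} = 2
G(30) = mex{2,1,1} = 0
G(31) = mex{0,2,2} = 1
G(32) = mex{1,0,0} = 2

2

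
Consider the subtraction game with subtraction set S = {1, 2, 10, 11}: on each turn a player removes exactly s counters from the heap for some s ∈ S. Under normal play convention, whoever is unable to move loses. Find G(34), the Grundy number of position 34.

1

G(0) = 0
G(1) = mex{0} = 1
G(2) = mex{1,0} = 2
G(3) = mex{2,1} = 0
G(4) = mex{0,2} = 1
G(5) = mex{1,0} = 2
G(6) = mex{2,1} = 0
G(7) = mex{0,2} = 1
G(8) = mex{1,0} = 2
G(9) = mex{2,1} = 0
G(10) = mex{0,2,0} = 1
G(11) = mex{1,0,1,0} = 2
G(12) = mex{2,1,2,1} = 0
G(13) = mex{0,2,0,2} = 1
G(14) = mex{1,0,1,0} = 2
G(15) = mex{2,1,2,1} = 0
G(16) = mex{0,2,0,2} = 1
G(17) = mex{1,0,1,0} = 2
G(18) = mex{2,1,2,1} = 0
G(19) = mex{0,2,0,2} = 1
G(20) = mex{1,0,1,0} = 2
G(21) = mex{2,1,2,1} = 0
G(22) = mex{0,2,0,2} = 1
G(23) = mex{1,0,1,0} = 2
G(24) = mex{2,1,2,1} = 0
G(25) = mex{0,2,0,2} = 1
G(26) = mex{1,0,1,0} = 2
G(27) = mex{2,1,2,1} = 0
G(28) = mex{0,2,0,2} = 1
G(29) = mex{1,0,1,0} = 2
G(30) = mex{2,1,2,1} = 0
G(31) = mex{0,2,0,2} = 1
G(32) = mex{1,0,1,0} = 2
G(33) = mex{2,1,2,1} = 0
G(34) = mex{0,2,0,2} = 1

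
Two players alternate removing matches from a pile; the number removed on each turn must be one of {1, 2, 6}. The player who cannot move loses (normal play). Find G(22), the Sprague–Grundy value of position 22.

1

G(0) = 0
G(1) = mex{0} = 1
G(2) = mex{1,0} = 2
G(3) = mex{2,1} = 0
G(4) = mex{0,2} = 1
G(5) = mex{1,0} = 2
G(6) = mex{2,1,0} = 3
G(7) = mex{3,2,1} = 0
G(8) = mex{0,3,2} = 1
G(9) = mex{1,0,0} = 2
G(10) = mex{2,1,1} = 0
G(11) = mex{0,2,2} = 1
G(12) = mex{1,0,3} = 2
G(13) = mex{2,1,0} = 3
G(14) = mex{3,2,1} = 0
G(15) = mex{0,3,2} = 1
G(16) = mex{1,0,0} = 2
G(17) = mex{2,1,1} = 0
G(18) = mex{0,2,2} = 1
G(19) = mex{1,0,3} = 2
G(20) = mex{2,1,0} = 3
G(21) = mex{3,2,1} = 0
G(22) = mex{0,3,2} = 1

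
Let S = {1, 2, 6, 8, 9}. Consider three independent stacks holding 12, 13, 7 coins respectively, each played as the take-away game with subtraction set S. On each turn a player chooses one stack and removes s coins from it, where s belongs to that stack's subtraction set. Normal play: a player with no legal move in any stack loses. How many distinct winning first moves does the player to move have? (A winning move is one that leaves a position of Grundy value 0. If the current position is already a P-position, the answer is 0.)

All stacks use S = {1, 2, 6, 8, 9}:
G(0) = 0
G(1) = mex{0} = 1
G(2) = mex{1,0} = 2
G(3) = mex{2,1} = 0
G(4) = mex{0,2} = 1
G(5) = mex{1,0} = 2
G(6) = mex{2,1,0} = 3
G(7) = mex{3,2,1} = 0
G(8) = mex{0,3,2,0} = 1
G(9) = mex{1,0,0,1,0} = 2
G(10) = mex{2,1,1,2,1} = 0
G(11) = mex{0,2,2,0,2} = 1
G(12) = mex{1,0,3,1,0} = 2
G(13) = mex{2,1,0,2,1} = 3
Stack A: G(12) = 2.
Stack B: G(13) = 3.
Stack C: G(7) = 0.
Combined Grundy value = 2 ⊕ 3 ⊕ 0 = 1.
A winning move leaves total XOR = 0, i.e. changes one component's Grundy value g to g ⊕ X where X is the current total.
Stack A: need g' = 2⊕1 = 3. Options: 12−1→G=1, 12−2→G=0, 12−6→G=3, 12−8→G=1, 12−9→G=0. Hits: 1.
Stack B: need g' = 3⊕1 = 2. Options: 13−1→G=2, 13−2→G=1, 13−6→G=0, 13−8→G=2, 13−9→G=1. Hits: 2.
Stack C: need g' = 0⊕1 = 1. Options: 7−1→G=3, 7−2→G=2, 7−6→G=1. Hits: 1.

4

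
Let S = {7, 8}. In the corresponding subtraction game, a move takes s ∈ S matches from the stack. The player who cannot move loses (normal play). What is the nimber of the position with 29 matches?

G(0) = 0
G(1) = mex{} = 0
G(2) = mex{} = 0
G(3) = mex{} = 0
G(4) = mex{} = 0
G(5) = mex{} = 0
G(6) = mex{} = 0
G(7) = mex{0} = 1
G(8) = mex{0,0} = 1
G(9) = mex{0,0} = 1
G(10) = mex{0,0} = 1
G(11) = mex{0,0} = 1
G(12) = mex{0,0} = 1
G(13) = mex{0,0} = 1
G(14) = mex{1,0} = 2
G(15) = mex{1,1} = 0
G(16) = mex{1,1} = 0
G(17) = mex{1,1} = 0
G(18) = mex{1,1} = 0
G(19) = mex{1,1} = 0
G(20) = mex{1,1} = 0
G(21) = mex{2,1} = 0
G(22) = mex{0,2} = 1
G(23) = mex{0,0} = 1
G(24) = mex{0,0} = 1
G(25) = mex{0,0} = 1
G(26) = mex{0,0} = 1
G(27) = mex{0,0} = 1
G(28) = mex{0,0} = 1
G(29) = mex{1,0} = 2

2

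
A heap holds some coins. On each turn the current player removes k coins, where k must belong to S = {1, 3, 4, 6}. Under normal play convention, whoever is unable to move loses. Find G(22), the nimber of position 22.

1

G(0) = 0
G(1) = mex{0} = 1
G(2) = mex{1} = 0
G(3) = mex{0,0} = 1
G(4) = mex{1,1,0} = 2
G(5) = mex{2,0,1} = 3
G(6) = mex{3,1,0,0} = 2
G(7) = mex{2,2,1,1} = 0
G(8) = mex{0,3,2,0} = 1
G(9) = mex{1,2,3,1} = 0
G(10) = mex{0,0,2,2} = 1
G(11) = mex{1,1,0,3} = 2
G(12) = mex{2,0,1,2} = 3
G(13) = mex{3,1,0,0} = 2
G(14) = mex{2,2,1,1} = 0
G(15) = mex{0,3,2,0} = 1
G(16) = mex{1,2,3,1} = 0
G(17) = mex{0,0,2,2} = 1
G(18) = mex{1,1,0,3} = 2
G(19) = mex{2,0,1,2} = 3
G(20) = mex{3,1,0,0} = 2
G(21) = mex{2,2,1,1} = 0
G(22) = mex{0,3,2,0} = 1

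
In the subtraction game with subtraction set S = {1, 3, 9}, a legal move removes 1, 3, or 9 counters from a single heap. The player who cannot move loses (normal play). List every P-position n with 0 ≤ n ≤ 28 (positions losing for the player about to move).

G(0) = 0
G(1) = mex{0} = 1
G(2) = mex{1} = 0
G(3) = mex{0,0} = 1
G(4) = mex{1,1} = 0
G(5) = mex{0,0} = 1
G(6) = mex{1,1} = 0
G(7) = mex{0,0} = 1
G(8) = mex{1,1} = 0
G(9) = mex{0,0,0} = 1
G(10) = mex{1,1,1} = 0
G(11) = mex{0,0,0} = 1
G(12) = mex{1,1,1} = 0
G(13) = mex{0,0,0} = 1
G(14) = mex{1,1,1} = 0
G(15) = mex{0,0,0} = 1
G(16) = mex{1,1,1} = 0
G(17) = mex{0,0,0} = 1
G(18) = mex{1,1,1} = 0
G(19) = mex{0,0,0} = 1
G(20) = mex{1,1,1} = 0
G(21) = mex{0,0,0} = 1
G(22) = mex{1,1,1} = 0
G(23) = mex{0,0,0} = 1
G(24) = mex{1,1,1} = 0
G(25) = mex{0,0,0} = 1
G(26) = mex{1,1,1} = 0
G(27) = mex{0,0,0} = 1
G(28) = mex{1,1,1} = 0
P-positions are exactly the n with G(n) = 0.

0, 2, 4, 6, 8, 10, 12, 14, 16, 18, 20, 22, 24, 26, 28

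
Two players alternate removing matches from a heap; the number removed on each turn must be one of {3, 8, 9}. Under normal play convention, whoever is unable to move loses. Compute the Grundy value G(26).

n :  0  1  2  3  4  5  6  7  8  9 10 11 12 13 14 15 16 17 18 19 20 21 22 23 24 25 26
G :  0  0  0  1  1  1  0  0  2  1  1  3  0  0  2  1  1  0  0  0  1  1  1  0  0  2  1

1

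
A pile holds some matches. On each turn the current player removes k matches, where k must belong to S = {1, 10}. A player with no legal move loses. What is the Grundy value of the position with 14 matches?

n :  0  1  2  3  4  5  6  7  8  9 10 11 12 13 14
G :  0  1  0  1  0  1  0  1  0  1  2  0  1  0  1

1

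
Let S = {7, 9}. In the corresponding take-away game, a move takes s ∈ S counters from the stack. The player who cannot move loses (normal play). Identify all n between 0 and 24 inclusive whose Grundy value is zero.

n :  0  1  2  3  4  5  6  7  8  9 10 11 12 13 14 15 16 17 18 19 20 21 22 23 24
G :  0  0  0  0  0  0  0  1  1  1  1  1  1  1  2  2  0  0  0  0  0  0  0  1  1
P-positions are exactly the n with G(n) = 0.

0, 1, 2, 3, 4, 5, 6, 16, 17, 18, 19, 20, 21, 22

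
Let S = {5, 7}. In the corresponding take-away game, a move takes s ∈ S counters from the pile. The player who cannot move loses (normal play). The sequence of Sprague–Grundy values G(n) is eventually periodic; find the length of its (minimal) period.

12

n :  0  1  2  3  4  5  6  7  8  9 10 11 12 13 14 15 16 17 18 19 20 21 22 23 24 25
G :  0  0  0  0  0  1  1  1  1  1  2  2  0  0  0  0  0  1  1  1  1  1  2  2  0  0
G(n+12) = G(n) holds for n = 0,…,6 (a full window of length max(S) = 7), so the sequence is purely periodic with period 12.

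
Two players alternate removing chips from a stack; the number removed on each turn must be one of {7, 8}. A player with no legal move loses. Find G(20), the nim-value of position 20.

0

G(0) = 0
G(1) = mex{} = 0
G(2) = mex{} = 0
G(3) = mex{} = 0
G(4) = mex{} = 0
G(5) = mex{} = 0
G(6) = mex{} = 0
G(7) = mex{0} = 1
G(8) = mex{0,0} = 1
G(9) = mex{0,0} = 1
G(10) = mex{0,0} = 1
G(11) = mex{0,0} = 1
G(12) = mex{0,0} = 1
G(13) = mex{0,0} = 1
G(14) = mex{1,0} = 2
G(15) = mex{1,1} = 0
G(16) = mex{1,1} = 0
G(17) = mex{1,1} = 0
G(18) = mex{1,1} = 0
G(19) = mex{1,1} = 0
G(20) = mex{1,1} = 0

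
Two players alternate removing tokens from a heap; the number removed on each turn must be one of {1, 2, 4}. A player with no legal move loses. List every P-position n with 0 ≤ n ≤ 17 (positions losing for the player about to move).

n :  0  1  2  3  4  5  6  7  8  9 10 11 12 13 14 15 16 17
G :  0  1  2  0  1  2  0  1  2  0  1  2  0  1  2  0  1  2
P-positions are exactly the n with G(n) = 0.

0, 3, 6, 9, 12, 15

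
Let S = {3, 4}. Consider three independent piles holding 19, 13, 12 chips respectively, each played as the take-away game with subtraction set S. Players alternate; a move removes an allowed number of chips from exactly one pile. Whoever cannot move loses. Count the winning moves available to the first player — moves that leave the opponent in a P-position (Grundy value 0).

All piles use S = {3, 4}:
n :  0  1  2  3  4  5  6  7  8  9 10 11 12 13 14 15 16 17 18 19
G :  0  0  0  1  1  1  2  0  0  0  1  1  1  2  0  0  0  1  1  1
Pile A: G(19) = 1.
Pile B: G(13) = 2.
Pile C: G(12) = 1.
Combined Grundy value = 1 ⊕ 2 ⊕ 1 = 2.
A winning move leaves total XOR = 0, i.e. changes one component's Grundy value g to g ⊕ X where X is the current total.
Pile A: need g' = 1⊕2 = 3. Options: 19−3→G=0, 19−4→G=0. Hits: 0.
Pile B: need g' = 2⊕2 = 0. Options: 13−3→G=1, 13−4→G=0. Hits: 1.
Pile C: need g' = 1⊕2 = 3. Options: 12−3→G=0, 12−4→G=0. Hits: 0.

1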